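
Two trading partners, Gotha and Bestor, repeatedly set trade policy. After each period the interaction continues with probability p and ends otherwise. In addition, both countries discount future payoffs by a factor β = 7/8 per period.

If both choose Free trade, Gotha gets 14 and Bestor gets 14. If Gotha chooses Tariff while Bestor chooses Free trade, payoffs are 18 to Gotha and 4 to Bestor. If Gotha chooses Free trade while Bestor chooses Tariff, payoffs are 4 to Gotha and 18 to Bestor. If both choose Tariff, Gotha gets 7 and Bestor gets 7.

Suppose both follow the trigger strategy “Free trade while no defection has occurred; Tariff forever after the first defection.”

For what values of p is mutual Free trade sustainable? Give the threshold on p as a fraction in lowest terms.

32/77

Expected continuation weight on next period's payoff is β·p = 7/8·p, which plays the role of the discount factor.
Cooperation requires 7/8·p ≥ (18−14)/(18−7) = 4/11, hence p ≥ 32/77.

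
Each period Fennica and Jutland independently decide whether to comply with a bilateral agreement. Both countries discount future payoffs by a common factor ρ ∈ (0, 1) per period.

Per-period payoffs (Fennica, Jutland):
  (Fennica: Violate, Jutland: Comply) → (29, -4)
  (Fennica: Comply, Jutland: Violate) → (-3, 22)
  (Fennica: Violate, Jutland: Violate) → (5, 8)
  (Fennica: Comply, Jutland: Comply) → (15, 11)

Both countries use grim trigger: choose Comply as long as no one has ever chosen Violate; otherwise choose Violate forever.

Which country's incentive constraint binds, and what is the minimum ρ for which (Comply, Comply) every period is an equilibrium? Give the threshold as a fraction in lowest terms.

Jutland; ρ ≥ 11/14

Fennica: cooperation gives 15 each period; deviation gives 29 once then 5 forever.
  15/(1−ρ) ≥ 29 + 5ρ/(1−ρ) ⇒ ρ ≥ 14/24 = 7/12.
Jutland: cooperation gives 11 each period; deviation gives 22 once then 8 forever.
  ρ ≥ 11/14.
Both must hold, so the binding constraint is Jutland's: ρ ≥ 11/14.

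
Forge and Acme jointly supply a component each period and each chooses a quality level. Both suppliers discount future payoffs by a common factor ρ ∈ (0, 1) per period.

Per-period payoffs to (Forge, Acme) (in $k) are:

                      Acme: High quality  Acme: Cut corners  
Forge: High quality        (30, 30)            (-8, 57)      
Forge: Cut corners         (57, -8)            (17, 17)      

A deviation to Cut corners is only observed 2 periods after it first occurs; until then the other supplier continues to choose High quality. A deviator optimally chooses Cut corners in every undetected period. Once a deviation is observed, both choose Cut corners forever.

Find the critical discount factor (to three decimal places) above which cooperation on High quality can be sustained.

Deviating for the 2 undetected periods gains 57−30 = 27 per period over cooperation, then loses 30−17 = 13 per period forever once punishment starts.
Gain: 27(1 + ρ + … + ρ^1); loss: 13·ρ^2/(1−ρ).
No profitable deviation ⇔ 27(1−ρ^2) ≤ 13·ρ^2, i.e. ρ^2 ≥ 27/(27+13) = 27/40.
Hence ρ ≥ (27/40)^(1/2) ≈ 0.822.

0.822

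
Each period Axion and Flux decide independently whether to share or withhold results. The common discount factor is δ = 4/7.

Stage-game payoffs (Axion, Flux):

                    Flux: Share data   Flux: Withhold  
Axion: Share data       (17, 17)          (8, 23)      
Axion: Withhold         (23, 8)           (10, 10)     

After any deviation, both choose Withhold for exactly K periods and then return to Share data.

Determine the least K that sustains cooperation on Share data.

No profitable deviation requires (17−10)(δ+…+δ^K) ≥ 23−17, i.e. δ+…+δ^K ≥ 6/7 ≈ 0.8571.
With δ = 4/7, the partial sums are K=1: 0.5714, K=2: 0.8980.
K = 2 is the first length at which the sum reaches 0.8571.

2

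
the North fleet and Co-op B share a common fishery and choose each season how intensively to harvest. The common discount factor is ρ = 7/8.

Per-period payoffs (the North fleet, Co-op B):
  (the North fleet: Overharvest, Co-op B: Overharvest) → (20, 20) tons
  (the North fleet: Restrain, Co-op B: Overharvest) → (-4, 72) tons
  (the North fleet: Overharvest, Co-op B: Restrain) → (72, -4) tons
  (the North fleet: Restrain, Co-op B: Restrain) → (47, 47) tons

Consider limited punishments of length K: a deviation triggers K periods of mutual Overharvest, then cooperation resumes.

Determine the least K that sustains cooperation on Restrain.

No profitable deviation requires (47−20)(ρ+…+ρ^K) ≥ 72−47, i.e. ρ+…+ρ^K ≥ 25/27 ≈ 0.9259.
With ρ = 7/8, the partial sums are K=1: 0.8750, K=2: 1.6406.
K = 2 is the first length at which the sum reaches 0.9259.

2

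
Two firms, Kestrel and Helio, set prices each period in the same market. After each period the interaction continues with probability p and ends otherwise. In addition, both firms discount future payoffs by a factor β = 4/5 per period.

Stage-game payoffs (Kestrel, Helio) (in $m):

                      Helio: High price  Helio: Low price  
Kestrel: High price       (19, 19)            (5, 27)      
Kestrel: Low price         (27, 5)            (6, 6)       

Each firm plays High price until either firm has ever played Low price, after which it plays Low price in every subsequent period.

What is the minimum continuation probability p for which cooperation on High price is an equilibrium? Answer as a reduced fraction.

With continuation probability p and discount β, the effective per-period discount factor is βp.
Grim-trigger IC: βp ≥ (27−19)/(27−6) = 8/21.
So p ≥ (8/21)/(4/5) = 10/21.

10/21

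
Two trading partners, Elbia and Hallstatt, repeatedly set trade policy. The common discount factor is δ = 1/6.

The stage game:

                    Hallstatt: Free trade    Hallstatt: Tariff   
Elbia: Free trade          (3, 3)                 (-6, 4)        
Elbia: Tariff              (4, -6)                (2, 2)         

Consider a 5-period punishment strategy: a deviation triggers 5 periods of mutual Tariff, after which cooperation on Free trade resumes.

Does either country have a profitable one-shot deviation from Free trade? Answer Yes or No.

Yes

IC: δ+…+δ^5 ≥ (4−3)/(3−2) = 1.
At δ = 1/6: partial sum = 0.2000 < 1.0000. Cooperation not sustainable.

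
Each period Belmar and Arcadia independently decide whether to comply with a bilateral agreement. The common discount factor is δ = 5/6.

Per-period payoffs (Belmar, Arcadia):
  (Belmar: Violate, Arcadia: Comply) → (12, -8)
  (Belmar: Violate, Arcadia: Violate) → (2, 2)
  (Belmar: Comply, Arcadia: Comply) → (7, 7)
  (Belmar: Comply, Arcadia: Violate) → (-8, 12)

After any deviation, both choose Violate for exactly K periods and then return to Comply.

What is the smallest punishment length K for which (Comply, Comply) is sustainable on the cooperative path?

2

IC: δ(1−δ^K)/(1−δ) ≥ (12−7)/(7−2) = 1.
With δ = 5/6: need 1 − δ^K ≥ 1·(1−5/6)/(5/6), i.e. δ^K ≤ 0.8000.
Since (5/6)^1 = 0.8333 and (5/6)^2 = 0.6944, the smallest such K is 2.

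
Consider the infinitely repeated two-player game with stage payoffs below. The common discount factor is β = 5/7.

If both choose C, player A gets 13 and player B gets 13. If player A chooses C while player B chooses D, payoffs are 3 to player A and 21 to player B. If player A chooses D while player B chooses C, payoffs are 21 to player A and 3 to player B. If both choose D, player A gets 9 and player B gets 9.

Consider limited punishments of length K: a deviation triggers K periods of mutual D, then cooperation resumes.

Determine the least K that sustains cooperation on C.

5

IC: β(1−β^K)/(1−β) ≥ (21−13)/(13−9) = 2.
With β = 5/7: need 1 − β^K ≥ 2·(1−5/7)/(5/7), i.e. β^K ≤ 0.2000.
Since (5/7)^4 = 0.2603 and (5/7)^5 = 0.1859, the smallest such K is 5.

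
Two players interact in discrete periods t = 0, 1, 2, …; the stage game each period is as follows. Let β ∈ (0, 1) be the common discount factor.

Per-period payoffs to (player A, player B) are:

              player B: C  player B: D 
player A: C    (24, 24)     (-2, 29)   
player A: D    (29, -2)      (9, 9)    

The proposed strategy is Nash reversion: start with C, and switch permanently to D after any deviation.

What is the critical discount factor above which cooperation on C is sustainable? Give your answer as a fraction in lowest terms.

1/4

24/(1−β) ≥ 29 + 9β/(1−β)
24 ≥ 29 − 20β
β ≥ 5/20 = 1/4.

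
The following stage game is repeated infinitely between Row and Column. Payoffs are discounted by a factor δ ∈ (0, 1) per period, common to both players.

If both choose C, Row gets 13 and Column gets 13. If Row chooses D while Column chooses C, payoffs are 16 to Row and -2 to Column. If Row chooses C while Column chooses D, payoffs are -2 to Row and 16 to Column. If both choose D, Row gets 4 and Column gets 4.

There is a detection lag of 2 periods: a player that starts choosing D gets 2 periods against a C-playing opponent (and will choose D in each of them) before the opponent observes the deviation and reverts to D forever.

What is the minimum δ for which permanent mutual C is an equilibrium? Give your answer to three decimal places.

Deviating for the 2 undetected periods gains 16−13 = 3 per period over cooperation, then loses 13−4 = 9 per period forever once punishment starts.
Gain: 3(1 + δ + … + δ^1); loss: 9·δ^2/(1−δ).
No profitable deviation ⇔ 3(1−δ^2) ≤ 9·δ^2, i.e. δ^2 ≥ 3/(3+9) = 1/4.
Hence δ ≥ (1/4)^(1/2) ≈ 0.500.

0.500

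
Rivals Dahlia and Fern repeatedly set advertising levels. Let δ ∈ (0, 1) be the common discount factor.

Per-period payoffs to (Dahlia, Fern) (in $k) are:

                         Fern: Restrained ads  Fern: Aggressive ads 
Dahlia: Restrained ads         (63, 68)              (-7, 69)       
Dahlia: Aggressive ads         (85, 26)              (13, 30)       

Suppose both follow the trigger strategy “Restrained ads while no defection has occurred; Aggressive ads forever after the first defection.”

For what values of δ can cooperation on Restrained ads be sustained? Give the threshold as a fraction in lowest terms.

For Dahlia: deviation gain 85−63 = 22, per-period punishment loss 63−13 = 50. IC gives δ ≥ 22/72 = 11/36.
For Fern: gain 1, loss 38 per period, so δ ≥ 1/39.
The tighter constraint is Dahlia's, so cooperation needs δ ≥ 11/36.

11/36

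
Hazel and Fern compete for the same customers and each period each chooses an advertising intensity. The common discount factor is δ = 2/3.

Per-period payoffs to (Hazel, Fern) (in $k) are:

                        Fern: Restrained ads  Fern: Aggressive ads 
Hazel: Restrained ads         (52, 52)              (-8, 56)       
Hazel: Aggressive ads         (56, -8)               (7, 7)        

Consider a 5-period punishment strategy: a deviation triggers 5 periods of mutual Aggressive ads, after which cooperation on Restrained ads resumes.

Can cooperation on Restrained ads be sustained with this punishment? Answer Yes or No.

A one-shot deviation gives 56 now, then 7 for 5 periods, then back to 52.
Gain from deviating: (56−52) today; loss: (52−7) in each of the next 5 periods.
No-deviation condition: (52−7)(δ+…+δ^5) ≥ 56−52, i.e. δ+…+δ^5 ≥ 4/45.
At δ = 2/3: δ+…+δ^5 = 1.7366 ≥ 0.0889.
So cooperation is sustainable.

Yes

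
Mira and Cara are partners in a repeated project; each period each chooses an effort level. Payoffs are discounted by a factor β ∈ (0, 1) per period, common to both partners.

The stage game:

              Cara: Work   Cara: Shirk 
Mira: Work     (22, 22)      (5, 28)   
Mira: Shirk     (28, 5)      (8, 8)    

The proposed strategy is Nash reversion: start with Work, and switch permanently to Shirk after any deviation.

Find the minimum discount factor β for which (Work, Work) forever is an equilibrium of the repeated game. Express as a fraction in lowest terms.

3/10

Under grim trigger the critical discount factor is (T−C)/(T−P) with T = 28, C = 22, P = 8.
β* = (28−22)/(28−8) = 6/20 = 3/10.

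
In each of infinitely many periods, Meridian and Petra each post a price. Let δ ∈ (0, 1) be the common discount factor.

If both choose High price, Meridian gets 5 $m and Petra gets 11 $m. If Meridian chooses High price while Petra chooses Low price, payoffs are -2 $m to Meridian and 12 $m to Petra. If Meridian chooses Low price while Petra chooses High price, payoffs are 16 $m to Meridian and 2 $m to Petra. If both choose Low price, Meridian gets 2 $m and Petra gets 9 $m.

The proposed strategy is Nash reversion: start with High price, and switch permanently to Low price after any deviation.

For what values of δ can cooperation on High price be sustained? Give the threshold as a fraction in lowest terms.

11/14

Meridian: cooperation gives 5 each period; deviation gives 16 once then 2 forever.
  5/(1−δ) ≥ 16 + 2δ/(1−δ) ⇒ δ ≥ 11/14.
Petra: cooperation gives 11 each period; deviation gives 12 once then 9 forever.
  δ ≥ 1/3.
Both must hold, so the binding constraint is Meridian's: δ ≥ 11/14.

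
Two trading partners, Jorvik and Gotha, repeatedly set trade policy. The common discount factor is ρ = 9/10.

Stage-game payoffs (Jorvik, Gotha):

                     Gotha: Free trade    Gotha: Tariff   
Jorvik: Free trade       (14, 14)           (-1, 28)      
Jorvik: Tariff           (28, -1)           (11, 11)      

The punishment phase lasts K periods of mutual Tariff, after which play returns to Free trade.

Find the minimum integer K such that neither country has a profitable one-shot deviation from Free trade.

7

Need Σ_{k=1}^{K} ρ^k ≥ (28−14)/(14−11) = 4.6667 at ρ = 9/10.
At K = 6 the sum is 4.2170 < 4.6667; at K = 7 it is 4.6953 ≥ 4.6667.
So the minimum punishment length is K = 7.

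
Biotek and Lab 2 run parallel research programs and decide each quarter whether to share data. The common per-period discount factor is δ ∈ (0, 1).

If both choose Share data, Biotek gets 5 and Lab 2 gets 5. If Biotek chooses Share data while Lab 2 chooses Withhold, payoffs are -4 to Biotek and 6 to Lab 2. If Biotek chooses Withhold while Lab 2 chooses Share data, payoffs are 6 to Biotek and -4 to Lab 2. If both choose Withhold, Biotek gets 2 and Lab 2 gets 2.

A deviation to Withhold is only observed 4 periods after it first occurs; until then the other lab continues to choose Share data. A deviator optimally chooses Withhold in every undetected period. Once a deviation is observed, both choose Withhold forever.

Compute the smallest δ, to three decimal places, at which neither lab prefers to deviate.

A deviator earns 6 for 4 periods, then 2 forever; cooperating earns 5 forever. Multiplying the IC by (1−δ):
5 ≥ 6(1−δ^4) + 2δ^4, so 4·δ^4 ≥ 1 and δ^4 ≥ 1/4.
δ ≥ (1/4)^(1/4) ≈ 0.707.

0.707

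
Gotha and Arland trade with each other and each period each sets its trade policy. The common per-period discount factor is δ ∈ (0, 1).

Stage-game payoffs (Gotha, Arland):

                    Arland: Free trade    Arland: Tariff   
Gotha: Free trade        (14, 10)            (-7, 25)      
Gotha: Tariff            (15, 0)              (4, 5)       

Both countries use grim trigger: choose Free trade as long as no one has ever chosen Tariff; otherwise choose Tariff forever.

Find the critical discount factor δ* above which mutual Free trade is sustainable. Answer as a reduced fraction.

3/4

For Gotha: deviation gain 15−14 = 1, per-period punishment loss 14−4 = 10. IC gives δ ≥ 1/11.
For Arland: gain 15, loss 5 per period, so δ ≥ 15/20 = 3/4.
The tighter constraint is Arland's, so cooperation needs δ ≥ 3/4.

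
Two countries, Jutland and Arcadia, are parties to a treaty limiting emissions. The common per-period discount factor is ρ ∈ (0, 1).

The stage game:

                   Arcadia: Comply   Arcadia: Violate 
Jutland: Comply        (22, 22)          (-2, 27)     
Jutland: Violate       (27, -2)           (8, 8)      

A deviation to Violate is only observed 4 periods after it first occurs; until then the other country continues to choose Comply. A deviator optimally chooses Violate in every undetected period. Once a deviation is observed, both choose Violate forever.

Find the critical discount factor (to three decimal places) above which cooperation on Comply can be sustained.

0.716

A deviator earns 27 for 4 periods, then 8 forever; cooperating earns 22 forever. Multiplying the IC by (1−ρ):
22 ≥ 27(1−ρ^4) + 8ρ^4, so 19·ρ^4 ≥ 5 and ρ^4 ≥ 5/19.
ρ ≥ (5/19)^(1/4) ≈ 0.716.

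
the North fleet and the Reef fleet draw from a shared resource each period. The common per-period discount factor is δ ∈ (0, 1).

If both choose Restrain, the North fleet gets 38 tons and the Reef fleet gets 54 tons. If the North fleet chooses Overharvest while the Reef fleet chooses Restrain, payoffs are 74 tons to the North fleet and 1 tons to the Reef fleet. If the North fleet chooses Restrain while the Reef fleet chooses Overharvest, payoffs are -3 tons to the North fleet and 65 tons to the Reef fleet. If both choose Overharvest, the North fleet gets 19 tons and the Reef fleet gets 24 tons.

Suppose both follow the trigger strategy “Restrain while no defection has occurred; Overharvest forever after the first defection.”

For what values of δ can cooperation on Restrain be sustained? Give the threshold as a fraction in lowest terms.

the North fleet's threshold: (74−38)/(74−19) = 36/55.
the Reef fleet's threshold: (65−54)/(65−24) = 11/41.
36/55 > 11/41, so the North fleet binds and δ* = 36/55.

36/55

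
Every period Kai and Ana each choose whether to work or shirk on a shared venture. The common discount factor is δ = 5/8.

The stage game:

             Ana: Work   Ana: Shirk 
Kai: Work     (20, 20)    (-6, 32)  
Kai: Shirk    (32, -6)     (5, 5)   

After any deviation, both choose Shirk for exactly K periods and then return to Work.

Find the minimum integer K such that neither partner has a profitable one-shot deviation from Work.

2

No profitable deviation requires (20−5)(δ+…+δ^K) ≥ 32−20, i.e. δ+…+δ^K ≥ 4/5 ≈ 0.8000.
With δ = 5/8, the partial sums are K=1: 0.6250, K=2: 1.0156.
K = 2 is the first length at which the sum reaches 0.8000.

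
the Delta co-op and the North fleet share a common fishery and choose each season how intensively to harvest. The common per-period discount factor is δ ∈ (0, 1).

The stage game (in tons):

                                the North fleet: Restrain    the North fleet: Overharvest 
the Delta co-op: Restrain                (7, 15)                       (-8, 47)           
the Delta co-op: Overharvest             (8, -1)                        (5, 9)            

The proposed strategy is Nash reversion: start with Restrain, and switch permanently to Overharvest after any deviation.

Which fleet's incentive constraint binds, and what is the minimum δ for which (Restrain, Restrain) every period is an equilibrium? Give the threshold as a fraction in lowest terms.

the Delta co-op's threshold: (8−7)/(8−5) = 1/3.
the North fleet's threshold: (47−15)/(47−9) = 16/19.
1/3 < 16/19, so the North fleet binds and δ* = 16/19.

the North fleet; δ ≥ 16/19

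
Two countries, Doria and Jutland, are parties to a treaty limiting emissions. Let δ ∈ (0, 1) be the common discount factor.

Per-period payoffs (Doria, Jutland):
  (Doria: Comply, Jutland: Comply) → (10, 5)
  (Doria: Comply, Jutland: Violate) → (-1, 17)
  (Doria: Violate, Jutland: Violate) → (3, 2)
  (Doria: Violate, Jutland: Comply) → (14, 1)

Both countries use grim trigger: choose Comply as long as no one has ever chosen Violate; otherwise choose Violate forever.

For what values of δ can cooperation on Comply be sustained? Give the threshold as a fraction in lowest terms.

4/5

Doria's threshold: (14−10)/(14−3) = 4/11.
Jutland's threshold: (17−5)/(17−2) = 4/5.
4/11 < 4/5, so Jutland binds and δ* = 4/5.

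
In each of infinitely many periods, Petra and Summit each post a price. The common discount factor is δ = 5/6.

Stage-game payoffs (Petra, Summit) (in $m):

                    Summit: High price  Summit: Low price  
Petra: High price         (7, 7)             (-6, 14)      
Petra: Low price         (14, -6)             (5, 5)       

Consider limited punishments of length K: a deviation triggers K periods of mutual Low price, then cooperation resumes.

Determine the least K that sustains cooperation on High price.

7

IC: δ(1−δ^K)/(1−δ) ≥ (14−7)/(7−5) = 7/2.
With δ = 5/6: need 1 − δ^K ≥ 7/2·(1−5/6)/(5/6), i.e. δ^K ≤ 0.3000.
Since (5/6)^6 = 0.3349 and (5/6)^7 = 0.2791, the smallest such K is 7.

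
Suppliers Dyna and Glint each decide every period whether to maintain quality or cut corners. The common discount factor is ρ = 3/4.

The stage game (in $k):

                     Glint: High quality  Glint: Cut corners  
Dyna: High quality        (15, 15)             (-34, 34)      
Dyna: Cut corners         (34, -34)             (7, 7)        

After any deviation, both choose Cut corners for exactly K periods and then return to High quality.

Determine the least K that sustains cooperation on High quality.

6

No profitable deviation requires (15−7)(ρ+…+ρ^K) ≥ 34−15, i.e. ρ+…+ρ^K ≥ 19/8 ≈ 2.3750.
With ρ = 3/4, the partial sums are K=1: 0.7500, K=2: 1.3125, K=3: 1.7344, K=4: 2.0508, K=5: 2.2881, K=6: 2.4661.
K = 6 is the first length at which the sum reaches 2.3750.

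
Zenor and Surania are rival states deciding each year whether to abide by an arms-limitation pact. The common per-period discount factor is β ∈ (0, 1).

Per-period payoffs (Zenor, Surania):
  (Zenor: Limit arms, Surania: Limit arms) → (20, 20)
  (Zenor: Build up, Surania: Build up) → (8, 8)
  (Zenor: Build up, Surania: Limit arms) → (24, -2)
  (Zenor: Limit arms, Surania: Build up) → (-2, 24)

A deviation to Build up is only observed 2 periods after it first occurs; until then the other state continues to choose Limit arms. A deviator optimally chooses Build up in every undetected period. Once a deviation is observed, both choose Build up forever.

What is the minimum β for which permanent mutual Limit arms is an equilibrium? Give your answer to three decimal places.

Deviating for the 2 undetected periods gains 24−20 = 4 per period over cooperation, then loses 20−8 = 12 per period forever once punishment starts.
Gain: 4(1 + β + … + β^1); loss: 12·β^2/(1−β).
No profitable deviation ⇔ 4(1−β^2) ≤ 12·β^2, i.e. β^2 ≥ 4/(4+12) = 1/4.
Hence β ≥ (1/4)^(1/2) ≈ 0.500.

0.500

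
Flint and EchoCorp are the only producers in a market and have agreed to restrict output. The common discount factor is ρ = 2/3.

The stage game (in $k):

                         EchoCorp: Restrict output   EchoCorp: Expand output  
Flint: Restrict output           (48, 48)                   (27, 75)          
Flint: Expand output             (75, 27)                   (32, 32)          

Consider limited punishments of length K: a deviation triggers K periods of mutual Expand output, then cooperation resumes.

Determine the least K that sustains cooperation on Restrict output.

5

No profitable deviation requires (48−32)(ρ+…+ρ^K) ≥ 75−48, i.e. ρ+…+ρ^K ≥ 27/16 ≈ 1.6875.
With ρ = 2/3, the partial sums are K=1: 0.6667, K=2: 1.1111, K=3: 1.4074, K=4: 1.6049, K=5: 1.7366.
K = 5 is the first length at which the sum reaches 1.6875.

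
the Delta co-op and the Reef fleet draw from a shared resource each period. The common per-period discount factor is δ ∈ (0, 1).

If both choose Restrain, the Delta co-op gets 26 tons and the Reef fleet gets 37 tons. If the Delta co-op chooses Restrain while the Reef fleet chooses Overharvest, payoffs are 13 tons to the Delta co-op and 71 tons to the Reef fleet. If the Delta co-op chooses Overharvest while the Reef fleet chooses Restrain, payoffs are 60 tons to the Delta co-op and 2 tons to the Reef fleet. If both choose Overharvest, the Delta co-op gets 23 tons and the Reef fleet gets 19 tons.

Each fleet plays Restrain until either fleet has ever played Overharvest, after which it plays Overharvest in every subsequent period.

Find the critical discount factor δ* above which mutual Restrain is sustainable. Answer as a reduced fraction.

the Delta co-op: cooperation gives 26 each period; deviation gives 60 once then 23 forever.
  26/(1−δ) ≥ 60 + 23δ/(1−δ) ⇒ δ ≥ 34/37.
the Reef fleet: cooperation gives 37 each period; deviation gives 71 once then 19 forever.
  δ ≥ 34/52 = 17/26.
Both must hold, so the binding constraint is the Delta co-op's: δ ≥ 34/37.

34/37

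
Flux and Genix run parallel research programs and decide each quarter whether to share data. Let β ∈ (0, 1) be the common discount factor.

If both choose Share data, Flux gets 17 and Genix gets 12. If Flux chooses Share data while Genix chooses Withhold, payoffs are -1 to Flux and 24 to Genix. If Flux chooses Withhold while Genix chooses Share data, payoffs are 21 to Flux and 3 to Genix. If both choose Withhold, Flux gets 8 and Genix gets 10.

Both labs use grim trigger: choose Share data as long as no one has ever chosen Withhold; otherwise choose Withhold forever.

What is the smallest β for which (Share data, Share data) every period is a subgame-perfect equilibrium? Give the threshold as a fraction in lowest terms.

6/7

Flux: cooperation gives 17 each period; deviation gives 21 once then 8 forever.
  17/(1−β) ≥ 21 + 8β/(1−β) ⇒ β ≥ 4/13.
Genix: cooperation gives 12 each period; deviation gives 24 once then 10 forever.
  β ≥ 12/14 = 6/7.
Both must hold, so the binding constraint is Genix's: β ≥ 6/7.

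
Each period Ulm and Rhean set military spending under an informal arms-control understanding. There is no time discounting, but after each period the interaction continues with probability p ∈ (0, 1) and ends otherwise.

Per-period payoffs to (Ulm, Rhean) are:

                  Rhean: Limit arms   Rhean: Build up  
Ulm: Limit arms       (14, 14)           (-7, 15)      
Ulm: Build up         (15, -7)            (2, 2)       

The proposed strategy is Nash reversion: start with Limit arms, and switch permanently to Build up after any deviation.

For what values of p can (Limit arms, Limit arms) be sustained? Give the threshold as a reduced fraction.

With no time discounting, the continuation probability p plays the role of the discount factor.
Grim-trigger IC: 14/(1−p) ≥ 15 + 2p/(1−p) ⇒ p ≥ (15−14)/(15−2) = 1/13.

1/13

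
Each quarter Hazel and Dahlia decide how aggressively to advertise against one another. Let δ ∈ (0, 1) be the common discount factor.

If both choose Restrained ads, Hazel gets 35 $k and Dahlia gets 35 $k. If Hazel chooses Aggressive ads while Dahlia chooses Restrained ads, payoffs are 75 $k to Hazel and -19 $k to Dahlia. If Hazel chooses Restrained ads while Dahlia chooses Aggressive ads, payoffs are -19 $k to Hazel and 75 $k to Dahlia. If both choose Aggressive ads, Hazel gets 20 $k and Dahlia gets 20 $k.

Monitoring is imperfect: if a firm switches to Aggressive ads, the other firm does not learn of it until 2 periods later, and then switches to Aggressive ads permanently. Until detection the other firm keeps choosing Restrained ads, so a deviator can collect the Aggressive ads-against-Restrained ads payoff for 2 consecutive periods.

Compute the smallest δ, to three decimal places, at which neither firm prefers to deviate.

The best deviation is to choose Aggressive ads for all 2 undetected periods, earning 75 each, then 20 forever once detected.
Deviation value: 75(1−δ^2)/(1−δ) + 20δ^2/(1−δ); cooperation value: 35/(1−δ).
IC: 35 ≥ 75(1−δ^2) + 20δ^2 = 75 − 55δ^2.
So δ^2 ≥ 40/55 = 8/11, giving δ ≥ (8/11)^(1/2) ≈ 0.853.

0.853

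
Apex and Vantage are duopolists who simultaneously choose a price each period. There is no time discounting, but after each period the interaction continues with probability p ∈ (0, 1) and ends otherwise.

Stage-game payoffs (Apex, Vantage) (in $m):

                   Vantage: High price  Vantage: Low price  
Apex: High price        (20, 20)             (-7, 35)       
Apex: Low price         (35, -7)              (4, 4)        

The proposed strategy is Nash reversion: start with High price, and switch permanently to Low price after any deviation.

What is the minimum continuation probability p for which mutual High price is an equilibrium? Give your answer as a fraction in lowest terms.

15/31

With no time discounting, the continuation probability p plays the role of the discount factor.
Grim-trigger IC: 20/(1−p) ≥ 35 + 4p/(1−p) ⇒ p ≥ (35−20)/(35−4) = 15/31.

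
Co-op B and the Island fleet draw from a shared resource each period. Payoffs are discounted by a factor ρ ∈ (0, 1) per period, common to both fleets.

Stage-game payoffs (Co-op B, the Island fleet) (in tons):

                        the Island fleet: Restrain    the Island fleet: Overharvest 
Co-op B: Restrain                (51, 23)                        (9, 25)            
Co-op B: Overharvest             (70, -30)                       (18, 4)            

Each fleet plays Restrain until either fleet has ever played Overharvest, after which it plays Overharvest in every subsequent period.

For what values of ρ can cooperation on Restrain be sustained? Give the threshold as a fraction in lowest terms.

19/52

For Co-op B: deviation gain 70−51 = 19, per-period punishment loss 51−18 = 33. IC gives ρ ≥ 19/52.
For the Island fleet: gain 2, loss 19 per period, so ρ ≥ 2/21.
The tighter constraint is Co-op B's, so cooperation needs ρ ≥ 19/52.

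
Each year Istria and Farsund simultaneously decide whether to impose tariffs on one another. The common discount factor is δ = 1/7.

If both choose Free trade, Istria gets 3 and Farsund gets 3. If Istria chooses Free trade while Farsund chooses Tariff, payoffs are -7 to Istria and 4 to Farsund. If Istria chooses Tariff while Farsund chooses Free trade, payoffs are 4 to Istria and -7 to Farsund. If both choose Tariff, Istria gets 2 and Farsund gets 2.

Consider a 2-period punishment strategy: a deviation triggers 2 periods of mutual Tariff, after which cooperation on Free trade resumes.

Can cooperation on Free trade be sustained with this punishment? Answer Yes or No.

A one-shot deviation gives 4 now, then 2 for 2 periods, then back to 3.
Gain from deviating: (4−3) today; loss: (3−2) in each of the next 2 periods.
No-deviation condition: (3−2)(δ+…+δ^2) ≥ 4−3, i.e. δ+…+δ^2 ≥ 1.
At δ = 1/7: δ+…+δ^2 = 0.1633 < 1.0000.
So cooperation is not sustainable.

No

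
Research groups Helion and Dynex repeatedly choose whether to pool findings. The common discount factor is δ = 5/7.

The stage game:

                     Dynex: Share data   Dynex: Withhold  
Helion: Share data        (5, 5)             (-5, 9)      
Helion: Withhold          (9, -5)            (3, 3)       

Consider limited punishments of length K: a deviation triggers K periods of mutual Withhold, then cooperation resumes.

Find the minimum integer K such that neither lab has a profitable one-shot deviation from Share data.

5

Need Σ_{k=1}^{K} δ^k ≥ (9−5)/(5−3) = 2.0000 at δ = 5/7.
At K = 4 the sum is 1.8492 < 2.0000; at K = 5 it is 2.0352 ≥ 2.0000.
So the minimum punishment length is K = 5.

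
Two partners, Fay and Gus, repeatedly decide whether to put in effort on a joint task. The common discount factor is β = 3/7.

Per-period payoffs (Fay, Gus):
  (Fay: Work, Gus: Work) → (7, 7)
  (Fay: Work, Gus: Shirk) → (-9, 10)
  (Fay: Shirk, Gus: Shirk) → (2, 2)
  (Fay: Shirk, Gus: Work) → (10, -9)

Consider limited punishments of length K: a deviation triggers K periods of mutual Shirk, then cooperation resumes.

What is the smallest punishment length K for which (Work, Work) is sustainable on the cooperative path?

2

Need Σ_{k=1}^{K} β^k ≥ (10−7)/(7−2) = 0.6000 at β = 3/7.
At K = 1 the sum is 0.4286 < 0.6000; at K = 2 it is 0.6122 ≥ 0.6000.
So the minimum punishment length is K = 2.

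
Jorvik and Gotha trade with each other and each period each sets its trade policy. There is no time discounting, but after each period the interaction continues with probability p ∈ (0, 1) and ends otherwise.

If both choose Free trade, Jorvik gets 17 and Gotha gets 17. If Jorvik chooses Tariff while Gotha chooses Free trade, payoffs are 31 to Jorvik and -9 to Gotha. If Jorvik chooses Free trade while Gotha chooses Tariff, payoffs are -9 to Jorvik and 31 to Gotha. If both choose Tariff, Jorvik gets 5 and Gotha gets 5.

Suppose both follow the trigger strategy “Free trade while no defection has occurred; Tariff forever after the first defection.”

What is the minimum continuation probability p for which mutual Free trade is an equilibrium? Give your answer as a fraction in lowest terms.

With no time discounting, the continuation probability p plays the role of the discount factor.
Grim-trigger IC: 17/(1−p) ≥ 31 + 5p/(1−p) ⇒ p ≥ (31−17)/(31−5) = 7/13.

7/13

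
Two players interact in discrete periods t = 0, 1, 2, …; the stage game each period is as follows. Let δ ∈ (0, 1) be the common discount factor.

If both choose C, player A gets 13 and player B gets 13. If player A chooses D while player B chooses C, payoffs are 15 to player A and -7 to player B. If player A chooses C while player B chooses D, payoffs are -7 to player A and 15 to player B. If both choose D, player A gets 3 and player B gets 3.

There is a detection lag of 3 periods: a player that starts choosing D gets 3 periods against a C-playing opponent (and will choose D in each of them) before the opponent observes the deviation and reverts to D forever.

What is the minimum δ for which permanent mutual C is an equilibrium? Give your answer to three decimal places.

0.550

Deviating for the 3 undetected periods gains 15−13 = 2 per period over cooperation, then loses 13−3 = 10 per period forever once punishment starts.
Gain: 2(1 + δ + … + δ^2); loss: 10·δ^3/(1−δ).
No profitable deviation ⇔ 2(1−δ^3) ≤ 10·δ^3, i.e. δ^3 ≥ 2/(2+10) = 1/6.
Hence δ ≥ (1/6)^(1/3) ≈ 0.550.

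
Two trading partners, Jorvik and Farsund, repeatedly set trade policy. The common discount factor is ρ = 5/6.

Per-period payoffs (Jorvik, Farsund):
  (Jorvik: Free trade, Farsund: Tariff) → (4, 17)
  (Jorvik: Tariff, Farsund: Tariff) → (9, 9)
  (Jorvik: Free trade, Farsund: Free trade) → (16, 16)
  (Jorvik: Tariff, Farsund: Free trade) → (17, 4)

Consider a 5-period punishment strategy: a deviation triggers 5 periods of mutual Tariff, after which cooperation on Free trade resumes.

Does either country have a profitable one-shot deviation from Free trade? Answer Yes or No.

Comparing payoff streams over the 6 periods until play realigns: cooperate → 16(1+ρ+…+ρ^5); deviate → 17 + 9(ρ+…+ρ^5).
Cooperation is sustained iff (16−9)(ρ+…+ρ^5) ≥ 17−16.
ρ+…+ρ^5 = 5/6·(1−(5/6)^5)/(1−5/6) = 2.9906, and (17−16)/(16−9) = 0.1429.
2.9906 ≥ 0.1429, so cooperation is sustainable.

No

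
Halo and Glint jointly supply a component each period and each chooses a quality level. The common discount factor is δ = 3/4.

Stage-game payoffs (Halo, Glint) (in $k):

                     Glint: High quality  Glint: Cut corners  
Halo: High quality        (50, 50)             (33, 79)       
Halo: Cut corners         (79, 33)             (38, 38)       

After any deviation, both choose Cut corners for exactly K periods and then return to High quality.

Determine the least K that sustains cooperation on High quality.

6

No profitable deviation requires (50−38)(δ+…+δ^K) ≥ 79−50, i.e. δ+…+δ^K ≥ 29/12 ≈ 2.4167.
With δ = 3/4, the partial sums are K=1: 0.7500, K=2: 1.3125, K=3: 1.7344, K=4: 2.0508, K=5: 2.2881, K=6: 2.4661.
K = 6 is the first length at which the sum reaches 2.4167.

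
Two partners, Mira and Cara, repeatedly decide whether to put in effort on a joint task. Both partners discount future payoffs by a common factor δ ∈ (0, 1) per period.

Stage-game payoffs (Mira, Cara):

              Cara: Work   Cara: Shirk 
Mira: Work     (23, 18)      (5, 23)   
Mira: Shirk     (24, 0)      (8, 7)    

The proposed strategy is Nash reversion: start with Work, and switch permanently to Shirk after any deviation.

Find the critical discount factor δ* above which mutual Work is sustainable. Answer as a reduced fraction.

Mira's threshold: (24−23)/(24−8) = 1/16.
Cara's threshold: (23−18)/(23−7) = 5/16.
1/16 < 5/16, so Cara binds and δ* = 5/16.

5/16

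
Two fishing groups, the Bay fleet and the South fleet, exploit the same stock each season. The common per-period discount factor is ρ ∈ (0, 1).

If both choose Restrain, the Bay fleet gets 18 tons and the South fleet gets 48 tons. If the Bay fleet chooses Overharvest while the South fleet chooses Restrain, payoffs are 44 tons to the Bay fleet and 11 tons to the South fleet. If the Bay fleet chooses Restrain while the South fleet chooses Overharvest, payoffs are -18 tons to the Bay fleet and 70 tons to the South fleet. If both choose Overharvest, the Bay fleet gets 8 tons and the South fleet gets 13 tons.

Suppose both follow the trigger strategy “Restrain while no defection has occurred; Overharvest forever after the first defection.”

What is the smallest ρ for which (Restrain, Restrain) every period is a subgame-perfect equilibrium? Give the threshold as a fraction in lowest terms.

13/18

For the Bay fleet: deviation gain 44−18 = 26, per-period punishment loss 18−8 = 10. IC gives ρ ≥ 26/36 = 13/18.
For the South fleet: gain 22, loss 35 per period, so ρ ≥ 22/57.
The tighter constraint is the Bay fleet's, so cooperation needs ρ ≥ 13/18.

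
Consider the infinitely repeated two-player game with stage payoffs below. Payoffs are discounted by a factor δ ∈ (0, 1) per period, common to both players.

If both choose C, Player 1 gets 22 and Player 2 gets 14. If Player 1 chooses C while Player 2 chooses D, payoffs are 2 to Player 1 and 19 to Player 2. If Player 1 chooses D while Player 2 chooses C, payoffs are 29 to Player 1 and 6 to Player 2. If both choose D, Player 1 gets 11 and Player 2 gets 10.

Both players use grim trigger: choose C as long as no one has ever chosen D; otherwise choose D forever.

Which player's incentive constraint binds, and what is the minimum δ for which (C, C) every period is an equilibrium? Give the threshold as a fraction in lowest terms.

Player 1's threshold: (29−22)/(29−11) = 7/18.
Player 2's threshold: (19−14)/(19−10) = 5/9.
7/18 < 5/9, so Player 2 binds and δ* = 5/9.

Player 2; δ ≥ 5/9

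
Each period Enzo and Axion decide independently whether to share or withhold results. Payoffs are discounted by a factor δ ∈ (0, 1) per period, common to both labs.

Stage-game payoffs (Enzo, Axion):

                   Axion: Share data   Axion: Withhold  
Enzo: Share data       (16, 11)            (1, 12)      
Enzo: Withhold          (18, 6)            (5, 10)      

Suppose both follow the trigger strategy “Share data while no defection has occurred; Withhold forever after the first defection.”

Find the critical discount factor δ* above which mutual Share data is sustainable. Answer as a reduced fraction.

1/2

Enzo's threshold: (18−16)/(18−5) = 2/13.
Axion's threshold: (12−11)/(12−10) = 1/2.
2/13 < 1/2, so Axion binds and δ* = 1/2.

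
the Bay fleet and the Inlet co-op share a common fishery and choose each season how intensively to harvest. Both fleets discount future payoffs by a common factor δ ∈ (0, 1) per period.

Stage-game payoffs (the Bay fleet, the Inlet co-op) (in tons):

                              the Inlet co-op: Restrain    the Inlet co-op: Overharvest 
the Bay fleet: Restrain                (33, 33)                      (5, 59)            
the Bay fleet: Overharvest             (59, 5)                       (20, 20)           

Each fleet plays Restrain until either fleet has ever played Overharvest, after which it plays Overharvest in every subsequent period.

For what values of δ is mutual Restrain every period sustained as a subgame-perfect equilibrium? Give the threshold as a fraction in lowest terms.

2/3

33/(1−δ) ≥ 59 + 20δ/(1−δ)
33 ≥ 59 − 39δ
δ ≥ 26/39 = 2/3.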